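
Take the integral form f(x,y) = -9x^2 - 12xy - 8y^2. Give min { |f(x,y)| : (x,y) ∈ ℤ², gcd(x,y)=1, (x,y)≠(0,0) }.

translate: b→-6 (≡12 mod 18), so (9,12,8)→(9,-6,5)
flip: (9,-6,5)→(5,6,9)
translate: b→-4 (≡6 mod 10), so (5,6,9)→(5,-4,8)
reduced (well bottom): (5,-4,8) with a≤c, −a<b≤a
well minimum |f| = |-5| = 5 (negative-definite)

5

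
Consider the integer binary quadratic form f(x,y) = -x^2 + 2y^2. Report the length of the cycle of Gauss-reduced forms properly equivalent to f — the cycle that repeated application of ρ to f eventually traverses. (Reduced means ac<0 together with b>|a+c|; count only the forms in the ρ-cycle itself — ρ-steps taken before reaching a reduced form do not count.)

D = 8, ⌊√D⌋ = 2
descent: ρ → (2,0,-1)
descent: ρ → (-1,2,1)  [lands on river]
river: ρ → (1,2,-1)
ρ-cycle length = 2 (tail of 2 descent steps not counted)

2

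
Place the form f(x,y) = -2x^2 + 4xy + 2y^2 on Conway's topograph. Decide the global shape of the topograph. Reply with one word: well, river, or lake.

D = b²−4ac = 4² − 4·(-2)·2 = 32
D > 0 non-square ⇒ indefinite ⇒ periodic river

river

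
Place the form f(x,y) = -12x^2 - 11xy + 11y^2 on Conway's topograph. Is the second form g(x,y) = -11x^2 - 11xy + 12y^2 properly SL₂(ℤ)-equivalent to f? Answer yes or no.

D₁ = 649, D₂ = 649
river cycle of f (length 34): (11, 11, -12), (-12, 13, 10), (10, 7, -15), (-15, 23, 2), (2, 25, -3), (-3, 23, 10), (10, 17, -9), (-9, 19, 8), (8, 13, -15), (-15, 17, 6), … (24 more)
river cycle of g (length 34): (12, 11, -11), (-11, 11, 12), (12, 13, -10), (-10, 7, 15), (15, 23, -2), (-2, 25, 3), (3, 23, -10), (-10, 17, 9), (9, 19, -8), (-8, 13, 15), … (24 more)
cycles differ ⇒ inequivalent

no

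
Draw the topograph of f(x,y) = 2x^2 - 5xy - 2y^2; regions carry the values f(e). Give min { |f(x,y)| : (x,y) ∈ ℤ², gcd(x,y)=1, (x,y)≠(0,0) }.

descent: ρ → (-2,5,2)  [lands on river]
river: ρ → (2,3,-4)
river: ρ → (-4,5,1)
river: ρ → (1,5,-4)
river: ρ → (-4,3,2)
river: ρ → (2,5,-2)
river: ρ → (-2,3,4)
river: ρ → (4,5,-1)
river: ρ → (-1,5,4)
river: ρ → (4,3,-2)
closes: descent 1, river 10
min |a| on river = 1

1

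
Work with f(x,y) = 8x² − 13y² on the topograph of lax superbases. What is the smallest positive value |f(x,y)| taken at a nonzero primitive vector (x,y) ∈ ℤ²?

descent: ρ → (-13,0,8)
descent: ρ → (8,16,-5)  [lands on river]
river: ρ → (-5,14,11)
river: ρ → (11,8,-8)
river: ρ → (-8,8,11)
river: ρ → (11,14,-5)
river: ρ → (-5,16,8)
closes: descent 2, river 6
min |a| on river = 5

5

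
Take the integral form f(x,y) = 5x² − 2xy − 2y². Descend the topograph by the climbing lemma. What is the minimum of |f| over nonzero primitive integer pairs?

descent: ρ → (-2,6,1)  [lands on river]
river: ρ → (1,6,-2)
closes: descent 1, river 2
min |a| on river = 1

1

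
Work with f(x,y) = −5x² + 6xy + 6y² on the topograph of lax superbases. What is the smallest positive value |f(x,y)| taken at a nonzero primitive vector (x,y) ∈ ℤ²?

river: ρ → (6,6,-5)
river: ρ → (-5,4,7)
river: ρ → (7,10,-2)
river: ρ → (-2,10,7)
river: ρ → (7,4,-5)
river: ρ → (-5,6,6)
closes: descent 0, river 6
min |a| on river = 2

2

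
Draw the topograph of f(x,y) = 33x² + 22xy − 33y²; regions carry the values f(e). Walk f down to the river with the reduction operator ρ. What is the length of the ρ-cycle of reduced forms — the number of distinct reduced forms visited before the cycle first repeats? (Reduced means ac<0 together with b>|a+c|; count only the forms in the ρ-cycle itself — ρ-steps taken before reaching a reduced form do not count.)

D = 4840, ⌊√D⌋ = 69
river: ρ → (-33,44,22)
river: ρ → (22,44,-33)
river: ρ → (-33,22,33)
river: ρ → (33,44,-22)
river: ρ → (-22,44,33)
river: ρ → (33,22,-33)
ρ-cycle length = 6 (tail of 0 descent steps not counted)

6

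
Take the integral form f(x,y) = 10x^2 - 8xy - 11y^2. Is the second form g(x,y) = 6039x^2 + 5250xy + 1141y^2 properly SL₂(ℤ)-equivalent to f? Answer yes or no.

D₁ = 504, D₂ = 504
river cycle of f (length 10): (-11, 8, 10), (10, 12, -9), (-9, 6, 13), (13, 20, -2), (-2, 20, 13), (13, 6, -9), (-9, 12, 10), (10, 8, -11), (-11, 14, 7), (7, 14, -11)
river cycle of g (length 10): (10, 12, -9), (-9, 6, 13), (13, 20, -2), (-2, 20, 13), (13, 6, -9), (-9, 12, 10), (10, 8, -11), (-11, 14, 7), (7, 14, -11), (-11, 8, 10)
cycles coincide ⇒ equivalent

yes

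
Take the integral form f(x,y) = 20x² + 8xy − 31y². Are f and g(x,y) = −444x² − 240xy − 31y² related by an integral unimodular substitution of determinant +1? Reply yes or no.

D₁ = 2544, D₂ = 2544
river cycle of f (length 12): (20, 48, -3), (-3, 48, 20), (20, 32, -19), (-19, 44, 8), (8, 36, -39), (-39, 42, 5), (5, 48, -12), (-12, 48, 5), (5, 42, -39), (-39, 36, 8), … (2 more)
river cycle of g (length 12): (20, 48, -3), (-3, 48, 20), (20, 32, -19), (-19, 44, 8), (8, 36, -39), (-39, 42, 5), (5, 48, -12), (-12, 48, 5), (5, 42, -39), (-39, 36, 8), … (2 more)
cycles coincide ⇒ equivalent

yes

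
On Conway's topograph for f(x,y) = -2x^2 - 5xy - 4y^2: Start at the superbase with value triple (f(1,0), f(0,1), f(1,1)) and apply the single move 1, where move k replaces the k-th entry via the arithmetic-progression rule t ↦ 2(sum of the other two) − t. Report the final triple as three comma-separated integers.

start (-2,-4,-11) = (f(1,0),f(0,1),f(1,1))
replace slot 1: 2·((-4)+(-11)) − (-2) = -28 → (-28,-4,-11)

-28,-4,-11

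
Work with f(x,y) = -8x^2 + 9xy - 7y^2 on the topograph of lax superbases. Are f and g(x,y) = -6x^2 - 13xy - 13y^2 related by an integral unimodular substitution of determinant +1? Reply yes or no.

D₁ = -143, D₂ = -143
f is negative-definite; reduce −f:
−f: translate: b→7 (≡-9 mod 16), so (8,-9,7)→(8,7,6)
−f: flip: (8,7,6)→(6,-7,8)
−f: translate: b→5 (≡-7 mod 12), so (6,-7,8)→(6,5,7)
−f: reduced (well bottom): (6,5,7) with a≤c, −a<b≤a
flip sign back: reduced form of f is (-6,-5,-7)
g is negative-definite; reduce −g:
−g: translate: b→1 (≡13 mod 12), so (6,13,13)→(6,1,6)
−g: reduced (well bottom): (6,1,6) with a≤c, −a<b≤a
flip sign back: reduced form of g is (-6,-1,-6)
reduced forms (-6, -5, -7) vs (-6, -1, -6) ⇒ inequivalent

no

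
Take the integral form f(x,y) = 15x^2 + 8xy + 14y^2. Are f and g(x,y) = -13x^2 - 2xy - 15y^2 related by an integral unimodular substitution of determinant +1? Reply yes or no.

D₁ = -776, D₂ = -776
f: flip: (15,8,14)→(14,-8,15)
f: reduced (well bottom): (14,-8,15) with a≤c, −a<b≤a
g is negative-definite; reduce −g:
−g: reduced (well bottom): (13,2,15) with a≤c, −a<b≤a
flip sign back: reduced form of g is (-13,-2,-15)
reduced forms (14, -8, 15) vs (-13, -2, -15) ⇒ inequivalent

no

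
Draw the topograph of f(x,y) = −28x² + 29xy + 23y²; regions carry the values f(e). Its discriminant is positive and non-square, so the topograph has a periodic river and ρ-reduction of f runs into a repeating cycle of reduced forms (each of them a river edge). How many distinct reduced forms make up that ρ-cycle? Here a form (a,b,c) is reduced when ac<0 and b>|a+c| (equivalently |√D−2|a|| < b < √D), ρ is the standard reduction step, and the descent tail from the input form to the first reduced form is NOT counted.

D = 3417, ⌊√D⌋ = 58
river: ρ → (23,17,-34)
river: ρ → (-34,51,6)
river: ρ → (6,57,-7)
river: ρ → (-7,55,14)
river: ρ → (14,57,-3)
river: ρ → (-3,57,14)
river: ρ → (14,55,-7)
river: ρ → (-7,57,6)
river: ρ → (6,51,-34)
river: ρ → (-34,17,23)
river: ρ → (23,29,-28)
river: ρ → (-28,27,24)
river: ρ → (24,21,-31)
river: ρ → (-31,41,14)
river: ρ → (14,43,-28)
river: ρ → (-28,13,29)
river: ρ → (29,45,-12)
river: ρ → (-12,51,17)
river: ρ → (17,51,-12)
river: ρ → (-12,45,29)
river: ρ → (29,13,-28)
river: ρ → (-28,43,14)
river: ρ → (14,41,-31)
river: ρ → (-31,21,24)
river: ρ → (24,27,-28)
river: ρ → (-28,29,23)
ρ-cycle length = 26 (tail of 0 descent steps not counted)

26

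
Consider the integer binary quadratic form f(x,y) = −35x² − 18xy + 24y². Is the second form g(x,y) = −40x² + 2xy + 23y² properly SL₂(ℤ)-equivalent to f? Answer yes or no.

D₁ = 3684, D₂ = 3684
river cycle of f (length 34): (24, 18, -35), (-35, 52, 7), (7, 60, -3), (-3, 60, 7), (7, 52, -35), (-35, 18, 24), (24, 30, -29), (-29, 28, 25), (25, 22, -32), (-32, 42, 15), … (24 more)
river cycle of g (length 34): (23, 44, -19), (-19, 32, 35), (35, 38, -16), (-16, 58, 5), (5, 52, -49), (-49, 46, 8), (8, 50, -37), (-37, 24, 21), (21, 60, -1), (-1, 60, 21), … (24 more)
cycles differ ⇒ inequivalent

no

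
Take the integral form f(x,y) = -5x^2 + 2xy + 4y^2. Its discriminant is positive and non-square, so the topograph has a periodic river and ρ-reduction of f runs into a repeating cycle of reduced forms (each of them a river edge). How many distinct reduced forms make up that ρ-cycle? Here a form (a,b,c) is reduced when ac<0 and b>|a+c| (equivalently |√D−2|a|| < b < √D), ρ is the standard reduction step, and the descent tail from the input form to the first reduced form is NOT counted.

D = 84, ⌊√D⌋ = 9
river: ρ → (4,6,-3)
river: ρ → (-3,6,4)
river: ρ → (4,2,-5)
river: ρ → (-5,8,1)
river: ρ → (1,8,-5)
river: ρ → (-5,2,4)
ρ-cycle length = 6 (tail of 0 descent steps not counted)

6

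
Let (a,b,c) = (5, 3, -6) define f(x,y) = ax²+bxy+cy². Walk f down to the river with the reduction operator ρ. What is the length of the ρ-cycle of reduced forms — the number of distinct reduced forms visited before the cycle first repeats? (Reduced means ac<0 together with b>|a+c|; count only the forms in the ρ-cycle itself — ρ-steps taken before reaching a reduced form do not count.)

D = 129, ⌊√D⌋ = 11
river: ρ → (-6,9,2)
river: ρ → (2,11,-1)
river: ρ → (-1,11,2)
river: ρ → (2,9,-6)
river: ρ → (-6,3,5)
river: ρ → (5,7,-4)
river: ρ → (-4,9,3)
river: ρ → (3,9,-4)
river: ρ → (-4,7,5)
river: ρ → (5,3,-6)
ρ-cycle length = 10 (tail of 0 descent steps not counted)

10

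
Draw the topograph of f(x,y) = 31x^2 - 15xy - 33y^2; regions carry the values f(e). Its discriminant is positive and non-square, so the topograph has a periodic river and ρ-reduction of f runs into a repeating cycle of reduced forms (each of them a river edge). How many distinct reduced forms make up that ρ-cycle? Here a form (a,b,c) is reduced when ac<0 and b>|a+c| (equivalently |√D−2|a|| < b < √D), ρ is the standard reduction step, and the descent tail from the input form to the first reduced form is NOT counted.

D = 4317, ⌊√D⌋ = 65
descent: ρ → (-33,15,31)  [lands on river]
river: ρ → (31,47,-17)
river: ρ → (-17,55,19)
river: ρ → (19,59,-11)
river: ρ → (-11,51,39)
river: ρ → (39,27,-23)
river: ρ → (-23,65,1)
river: ρ → (1,65,-23)
river: ρ → (-23,27,39)
river: ρ → (39,51,-11)
river: ρ → (-11,59,19)
river: ρ → (19,55,-17)
river: ρ → (-17,47,31)
river: ρ → (31,15,-33)
river: ρ → (-33,51,13)
river: ρ → (13,53,-29)
river: ρ → (-29,63,3)
river: ρ → (3,63,-29)
river: ρ → (-29,53,13)
river: ρ → (13,51,-33)
ρ-cycle length = 20 (tail of 1 descent step not counted)

20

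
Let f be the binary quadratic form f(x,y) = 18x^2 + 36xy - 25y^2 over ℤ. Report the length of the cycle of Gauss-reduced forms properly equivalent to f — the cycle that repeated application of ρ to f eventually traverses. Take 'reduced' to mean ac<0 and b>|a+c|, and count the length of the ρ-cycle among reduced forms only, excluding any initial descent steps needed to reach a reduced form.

D = 3096, ⌊√D⌋ = 55
river: ρ → (-25,14,29)
river: ρ → (29,44,-10)
river: ρ → (-10,36,45)
river: ρ → (45,54,-1)
river: ρ → (-1,54,45)
river: ρ → (45,36,-10)
river: ρ → (-10,44,29)
river: ρ → (29,14,-25)
river: ρ → (-25,36,18)
river: ρ → (18,36,-25)
ρ-cycle length = 10 (tail of 0 descent steps not counted)

10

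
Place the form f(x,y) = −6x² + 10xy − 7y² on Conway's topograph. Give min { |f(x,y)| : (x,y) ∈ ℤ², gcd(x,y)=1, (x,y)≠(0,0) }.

translate: b→2 (≡-10 mod 12), so (6,-10,7)→(6,2,3)
flip: (6,2,3)→(3,-2,6)
reduced (well bottom): (3,-2,6) with a≤c, −a<b≤a
well minimum |f| = |-3| = 3 (negative-definite)

3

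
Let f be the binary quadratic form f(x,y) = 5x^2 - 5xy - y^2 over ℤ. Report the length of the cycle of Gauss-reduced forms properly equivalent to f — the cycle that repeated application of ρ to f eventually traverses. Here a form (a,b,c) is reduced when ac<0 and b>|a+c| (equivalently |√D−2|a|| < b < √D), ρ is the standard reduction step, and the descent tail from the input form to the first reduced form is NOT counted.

D = 45, ⌊√D⌋ = 6
descent: ρ → (-1,5,5)  [lands on river]
river: ρ → (5,5,-1)
ρ-cycle length = 2 (tail of 1 descent step not counted)

2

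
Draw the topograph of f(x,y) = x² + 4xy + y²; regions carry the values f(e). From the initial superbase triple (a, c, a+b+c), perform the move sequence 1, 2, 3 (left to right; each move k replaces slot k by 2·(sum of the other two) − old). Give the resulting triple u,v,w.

start (1,1,6) = (f(1,0),f(0,1),f(1,1))
replace slot 1: 2·(1+6) − 1 = 13 → (13,1,6)
replace slot 2: 2·(13+6) − 1 = 37 → (13,37,6)
replace slot 3: 2·(13+37) − 6 = 94 → (13,37,94)

13,37,94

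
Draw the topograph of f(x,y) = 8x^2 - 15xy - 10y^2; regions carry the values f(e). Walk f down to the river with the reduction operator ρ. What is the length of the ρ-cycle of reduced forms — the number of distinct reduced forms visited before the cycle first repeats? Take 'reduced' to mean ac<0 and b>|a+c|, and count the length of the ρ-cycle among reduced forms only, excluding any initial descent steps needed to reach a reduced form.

D = 545, ⌊√D⌋ = 23
descent: ρ → (-10,15,8)  [lands on river]
river: ρ → (8,17,-8)
river: ρ → (-8,15,10)
river: ρ → (10,5,-13)
river: ρ → (-13,21,2)
river: ρ → (2,23,-2)
river: ρ → (-2,21,13)
river: ρ → (13,5,-10)
ρ-cycle length = 8 (tail of 1 descent step not counted)

8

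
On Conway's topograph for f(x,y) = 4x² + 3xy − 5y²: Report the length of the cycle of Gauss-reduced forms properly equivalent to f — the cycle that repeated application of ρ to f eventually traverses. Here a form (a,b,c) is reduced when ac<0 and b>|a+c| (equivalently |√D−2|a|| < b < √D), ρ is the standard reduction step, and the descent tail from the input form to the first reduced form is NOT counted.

D = 89, ⌊√D⌋ = 9
river: ρ → (-5,7,2)
river: ρ → (2,9,-1)
river: ρ → (-1,9,2)
river: ρ → (2,7,-5)
river: ρ → (-5,3,4)
river: ρ → (4,5,-4)
river: ρ → (-4,3,5)
river: ρ → (5,7,-2)
river: ρ → (-2,9,1)
river: ρ → (1,9,-2)
river: ρ → (-2,7,5)
river: ρ → (5,3,-4)
river: ρ → (-4,5,4)
river: ρ → (4,3,-5)
ρ-cycle length = 14 (tail of 0 descent steps not counted)

14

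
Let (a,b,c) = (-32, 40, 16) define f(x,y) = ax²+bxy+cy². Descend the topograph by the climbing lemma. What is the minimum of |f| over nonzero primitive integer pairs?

river: ρ → (16,56,-8)
river: ρ → (-8,56,16)
river: ρ → (16,40,-32)
river: ρ → (-32,24,24)
river: ρ → (24,24,-32)
river: ρ → (-32,40,16)
closes: descent 0, river 6
min |a| on river = 8

8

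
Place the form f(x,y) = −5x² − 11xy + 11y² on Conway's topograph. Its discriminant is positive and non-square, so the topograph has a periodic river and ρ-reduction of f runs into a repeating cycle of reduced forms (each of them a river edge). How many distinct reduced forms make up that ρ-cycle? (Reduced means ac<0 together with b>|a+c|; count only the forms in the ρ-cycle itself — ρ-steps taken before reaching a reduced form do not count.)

D = 341, ⌊√D⌋ = 18
descent: ρ → (11,11,-5)  [lands on river]
river: ρ → (-5,9,13)
river: ρ → (13,17,-1)
river: ρ → (-1,17,13)
river: ρ → (13,9,-5)
river: ρ → (-5,11,11)
ρ-cycle length = 6 (tail of 1 descent step not counted)

6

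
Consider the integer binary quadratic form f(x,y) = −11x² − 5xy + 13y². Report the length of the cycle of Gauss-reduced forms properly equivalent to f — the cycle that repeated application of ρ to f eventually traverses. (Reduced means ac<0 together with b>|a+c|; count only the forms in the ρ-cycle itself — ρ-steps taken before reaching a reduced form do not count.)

D = 597, ⌊√D⌋ = 24
descent: ρ → (13,5,-11)  [lands on river]
river: ρ → (-11,17,7)
river: ρ → (7,11,-17)
river: ρ → (-17,23,1)
river: ρ → (1,23,-17)
river: ρ → (-17,11,7)
river: ρ → (7,17,-11)
river: ρ → (-11,5,13)
river: ρ → (13,21,-3)
river: ρ → (-3,21,13)
ρ-cycle length = 10 (tail of 1 descent step not counted)

10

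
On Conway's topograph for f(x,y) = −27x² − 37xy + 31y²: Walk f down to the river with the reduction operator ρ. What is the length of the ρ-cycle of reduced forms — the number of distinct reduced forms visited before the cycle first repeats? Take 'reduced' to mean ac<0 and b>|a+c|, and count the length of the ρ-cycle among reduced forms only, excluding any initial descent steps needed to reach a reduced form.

D = 4717, ⌊√D⌋ = 68
descent: ρ → (31,37,-27)  [lands on river]
river: ρ → (-27,17,41)
river: ρ → (41,65,-3)
river: ρ → (-3,67,19)
river: ρ → (19,47,-33)
river: ρ → (-33,19,33)
river: ρ → (33,47,-19)
river: ρ → (-19,67,3)
river: ρ → (3,65,-41)
river: ρ → (-41,17,27)
river: ρ → (27,37,-31)
river: ρ → (-31,25,33)
river: ρ → (33,41,-23)
river: ρ → (-23,51,23)
river: ρ → (23,41,-33)
river: ρ → (-33,25,31)
ρ-cycle length = 16 (tail of 1 descent step not counted)

16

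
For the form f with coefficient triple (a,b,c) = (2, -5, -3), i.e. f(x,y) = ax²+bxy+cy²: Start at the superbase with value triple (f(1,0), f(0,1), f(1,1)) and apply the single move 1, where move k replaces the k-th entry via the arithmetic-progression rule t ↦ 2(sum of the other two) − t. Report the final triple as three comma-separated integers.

start (2,-3,-6) = (f(1,0),f(0,1),f(1,1))
replace slot 1: 2·((-3)+(-6)) − 2 = -20 → (-20,-3,-6)

-20,-3,-6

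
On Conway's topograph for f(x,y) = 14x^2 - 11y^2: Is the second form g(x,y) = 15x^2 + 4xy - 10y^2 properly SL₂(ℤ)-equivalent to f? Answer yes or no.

D₁ = 616, D₂ = 616
river cycle of f (length 8): (-11, 22, 3), (3, 20, -18), (-18, 16, 5), (5, 24, -2), (-2, 24, 5), (5, 16, -18), (-18, 20, 3), (3, 22, -11)
river cycle of g (length 10): (-10, 16, 9), (9, 20, -6), (-6, 16, 15), (15, 14, -7), (-7, 14, 15), (15, 16, -6), (-6, 20, 9), (9, 16, -10), (-10, 24, 1), (1, 24, -10)
cycles differ ⇒ inequivalent

no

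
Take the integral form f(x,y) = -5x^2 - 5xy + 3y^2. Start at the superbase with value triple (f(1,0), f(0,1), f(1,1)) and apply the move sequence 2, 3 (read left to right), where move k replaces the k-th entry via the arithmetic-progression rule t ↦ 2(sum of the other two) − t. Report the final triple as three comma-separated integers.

start (-5,3,-7) = (f(1,0),f(0,1),f(1,1))
replace slot 2: 2·((-5)+(-7)) − 3 = -27 → (-5,-27,-7)
replace slot 3: 2·((-5)+(-27)) − (-7) = -57 → (-5,-27,-57)

-5,-27,-57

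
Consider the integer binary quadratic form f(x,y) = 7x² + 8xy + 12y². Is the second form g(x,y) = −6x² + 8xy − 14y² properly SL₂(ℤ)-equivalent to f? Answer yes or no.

D₁ = -272, D₂ = -272
f: translate: b→-6 (≡8 mod 14), so (7,8,12)→(7,-6,11)
f: reduced (well bottom): (7,-6,11) with a≤c, −a<b≤a
g is negative-definite; reduce −g:
−g: translate: b→4 (≡-8 mod 12), so (6,-8,14)→(6,4,12)
−g: reduced (well bottom): (6,4,12) with a≤c, −a<b≤a
flip sign back: reduced form of g is (-6,-4,-12)
reduced forms (7, -6, 11) vs (-6, -4, -12) ⇒ inequivalent

no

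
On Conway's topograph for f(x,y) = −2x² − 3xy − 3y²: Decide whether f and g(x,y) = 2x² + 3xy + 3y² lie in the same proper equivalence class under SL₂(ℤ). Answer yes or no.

D₁ = -15, D₂ = -15
f is negative-definite; reduce −f:
−f: translate: b→-1 (≡3 mod 4), so (2,3,3)→(2,-1,2)
−f: flip: (2,-1,2)→(2,1,2)
−f: reduced (well bottom): (2,1,2) with a≤c, −a<b≤a
flip sign back: reduced form of f is (-2,-1,-2)
g: translate: b→-1 (≡3 mod 4), so (2,3,3)→(2,-1,2)
g: flip: (2,-1,2)→(2,1,2)
g: reduced (well bottom): (2,1,2) with a≤c, −a<b≤a
reduced forms (-2, -1, -2) vs (2, 1, 2) ⇒ inequivalent

no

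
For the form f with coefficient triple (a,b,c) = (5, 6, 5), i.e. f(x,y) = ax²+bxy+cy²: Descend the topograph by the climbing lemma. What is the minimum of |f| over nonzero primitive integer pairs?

translate: b→-4 (≡6 mod 10), so (5,6,5)→(5,-4,4)
flip: (5,-4,4)→(4,4,5)
reduced (well bottom): (4,4,5) with a≤c, −a<b≤a
well minimum = a = 4

4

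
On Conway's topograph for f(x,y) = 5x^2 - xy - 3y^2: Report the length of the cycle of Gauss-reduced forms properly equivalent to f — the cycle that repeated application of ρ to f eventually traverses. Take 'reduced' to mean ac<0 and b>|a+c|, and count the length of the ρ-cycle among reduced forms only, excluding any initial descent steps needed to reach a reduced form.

D = 61, ⌊√D⌋ = 7
descent: ρ → (-3,7,1)  [lands on river]
river: ρ → (1,7,-3)
river: ρ → (-3,5,3)
river: ρ → (3,7,-1)
river: ρ → (-1,7,3)
river: ρ → (3,5,-3)
ρ-cycle length = 6 (tail of 1 descent step not counted)

6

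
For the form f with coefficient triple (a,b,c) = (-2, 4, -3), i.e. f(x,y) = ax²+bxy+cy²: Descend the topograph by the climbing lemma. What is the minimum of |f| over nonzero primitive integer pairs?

translate: b→0 (≡-4 mod 4), so (2,-4,3)→(2,0,1)
flip: (2,0,1)→(1,0,2)
reduced (well bottom): (1,0,2) with a≤c, −a<b≤a
well minimum |f| = |-1| = 1 (negative-definite)

1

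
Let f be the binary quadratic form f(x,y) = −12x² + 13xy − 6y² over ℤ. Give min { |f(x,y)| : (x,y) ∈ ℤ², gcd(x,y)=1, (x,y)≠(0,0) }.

translate: b→11 (≡-13 mod 24), so (12,-13,6)→(12,11,5)
flip: (12,11,5)→(5,-11,12)
translate: b→-1 (≡-11 mod 10), so (5,-11,12)→(5,-1,6)
reduced (well bottom): (5,-1,6) with a≤c, −a<b≤a
well minimum |f| = |-5| = 5 (negative-definite)

5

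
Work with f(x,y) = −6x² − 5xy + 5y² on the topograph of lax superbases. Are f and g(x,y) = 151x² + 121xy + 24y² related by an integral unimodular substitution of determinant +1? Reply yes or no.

D₁ = 145, D₂ = 145
river cycle of f (length 10): (5, 5, -6), (-6, 7, 4), (4, 9, -4), (-4, 7, 6), (6, 5, -5), (-5, 5, 6), (6, 7, -4), (-4, 9, 4), (4, 7, -6), (-6, 5, 5)
river cycle of g (length 10): (4, 9, -4), (-4, 7, 6), (6, 5, -5), (-5, 5, 6), (6, 7, -4), (-4, 9, 4), (4, 7, -6), (-6, 5, 5), (5, 5, -6), (-6, 7, 4)
cycles coincide ⇒ equivalent

yes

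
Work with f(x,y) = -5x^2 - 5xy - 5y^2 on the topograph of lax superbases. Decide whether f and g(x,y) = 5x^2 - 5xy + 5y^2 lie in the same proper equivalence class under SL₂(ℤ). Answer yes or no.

D₁ = -75, D₂ = -75
f is negative-definite; reduce −f:
−f: reduced (well bottom): (5,5,5) with a≤c, −a<b≤a
flip sign back: reduced form of f is (-5,-5,-5)
g: translate: b→5 (≡-5 mod 10), so (5,-5,5)→(5,5,5)
g: reduced (well bottom): (5,5,5) with a≤c, −a<b≤a
reduced forms (-5, -5, -5) vs (5, 5, 5) ⇒ inequivalent

no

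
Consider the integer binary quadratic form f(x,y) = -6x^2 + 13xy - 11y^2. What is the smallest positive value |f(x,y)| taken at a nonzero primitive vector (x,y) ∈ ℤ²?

translate: b→-1 (≡-13 mod 12), so (6,-13,11)→(6,-1,4)
flip: (6,-1,4)→(4,1,6)
reduced (well bottom): (4,1,6) with a≤c, −a<b≤a
well minimum |f| = |-4| = 4 (negative-definite)

4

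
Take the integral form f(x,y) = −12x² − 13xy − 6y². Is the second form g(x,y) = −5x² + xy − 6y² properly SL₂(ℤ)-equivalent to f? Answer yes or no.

D₁ = -119, D₂ = -119
f is negative-definite; reduce −f:
−f: translate: b→-11 (≡13 mod 24), so (12,13,6)→(12,-11,5)
−f: flip: (12,-11,5)→(5,11,12)
−f: translate: b→1 (≡11 mod 10), so (5,11,12)→(5,1,6)
−f: reduced (well bottom): (5,1,6) with a≤c, −a<b≤a
flip sign back: reduced form of f is (-5,-1,-6)
g is negative-definite; reduce −g:
−g: reduced (well bottom): (5,-1,6) with a≤c, −a<b≤a
flip sign back: reduced form of g is (-5,1,-6)
reduced forms (-5, -1, -6) vs (-5, 1, -6) ⇒ inequivalent

no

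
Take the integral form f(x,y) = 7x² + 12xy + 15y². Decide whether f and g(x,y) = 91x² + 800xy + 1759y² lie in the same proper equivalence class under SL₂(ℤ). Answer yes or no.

D₁ = -276, D₂ = -276
f: translate: b→-2 (≡12 mod 14), so (7,12,15)→(7,-2,10)
f: reduced (well bottom): (7,-2,10) with a≤c, −a<b≤a
g: translate: b→72 (≡800 mod 182), so (91,800,1759)→(91,72,15)
g: flip: (91,72,15)→(15,-72,91)
g: translate: b→-12 (≡-72 mod 30), so (15,-72,91)→(15,-12,7)
g: flip: (15,-12,7)→(7,12,15)
g: translate: b→-2 (≡12 mod 14), so (7,12,15)→(7,-2,10)
g: reduced (well bottom): (7,-2,10) with a≤c, −a<b≤a
reduced forms (7, -2, 10) vs (7, -2, 10) ⇒ equivalent

yes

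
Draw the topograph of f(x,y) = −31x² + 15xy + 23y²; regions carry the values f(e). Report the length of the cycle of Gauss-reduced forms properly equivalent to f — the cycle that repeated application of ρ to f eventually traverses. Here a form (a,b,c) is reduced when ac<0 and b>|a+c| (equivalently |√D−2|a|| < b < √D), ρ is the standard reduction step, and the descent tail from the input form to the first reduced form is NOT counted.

D = 3077, ⌊√D⌋ = 55
river: ρ → (23,31,-23)
river: ρ → (-23,15,31)
river: ρ → (31,47,-7)
river: ρ → (-7,51,17)
river: ρ → (17,51,-7)
river: ρ → (-7,47,31)
river: ρ → (31,15,-23)
river: ρ → (-23,31,23)
river: ρ → (23,15,-31)
river: ρ → (-31,47,7)
river: ρ → (7,51,-17)
river: ρ → (-17,51,7)
river: ρ → (7,47,-31)
river: ρ → (-31,15,23)
ρ-cycle length = 14 (tail of 0 descent steps not counted)

14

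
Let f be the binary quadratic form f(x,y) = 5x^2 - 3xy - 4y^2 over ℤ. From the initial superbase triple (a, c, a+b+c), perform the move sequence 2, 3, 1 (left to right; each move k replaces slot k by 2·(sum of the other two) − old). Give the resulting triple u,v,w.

start (5,-4,-2) = (f(1,0),f(0,1),f(1,1))
replace slot 2: 2·(5+(-2)) − (-4) = 10 → (5,10,-2)
replace slot 3: 2·(5+10) − (-2) = 32 → (5,10,32)
replace slot 1: 2·(10+32) − 5 = 79 → (79,10,32)

79,10,32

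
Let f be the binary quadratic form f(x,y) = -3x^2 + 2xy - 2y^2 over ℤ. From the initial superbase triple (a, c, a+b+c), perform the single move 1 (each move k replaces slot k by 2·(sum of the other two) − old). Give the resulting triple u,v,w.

start (-3,-2,-3) = (f(1,0),f(0,1),f(1,1))
replace slot 1: 2·((-2)+(-3)) − (-3) = -7 → (-7,-2,-3)

-7,-2,-3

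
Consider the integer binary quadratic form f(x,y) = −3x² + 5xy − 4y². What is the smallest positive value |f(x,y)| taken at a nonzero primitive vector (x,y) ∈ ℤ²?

translate: b→1 (≡-5 mod 6), so (3,-5,4)→(3,1,2)
flip: (3,1,2)→(2,-1,3)
reduced (well bottom): (2,-1,3) with a≤c, −a<b≤a
well minimum |f| = |-2| = 2 (negative-definite)

2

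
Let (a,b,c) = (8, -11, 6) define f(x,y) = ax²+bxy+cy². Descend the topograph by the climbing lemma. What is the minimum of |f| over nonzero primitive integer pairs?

translate: b→5 (≡-11 mod 16), so (8,-11,6)→(8,5,3)
flip: (8,5,3)→(3,-5,8)
translate: b→1 (≡-5 mod 6), so (3,-5,8)→(3,1,6)
reduced (well bottom): (3,1,6) with a≤c, −a<b≤a
well minimum = a = 3

3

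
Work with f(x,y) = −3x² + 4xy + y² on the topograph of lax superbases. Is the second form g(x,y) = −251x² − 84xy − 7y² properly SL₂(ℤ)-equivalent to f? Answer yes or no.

D₁ = 28, D₂ = 28
river cycle of f (length 4): (1, 4, -3), (-3, 2, 2), (2, 2, -3), (-3, 4, 1)
river cycle of g (length 4): (1, 4, -3), (-3, 2, 2), (2, 2, -3), (-3, 4, 1)
cycles coincide ⇒ equivalent

yes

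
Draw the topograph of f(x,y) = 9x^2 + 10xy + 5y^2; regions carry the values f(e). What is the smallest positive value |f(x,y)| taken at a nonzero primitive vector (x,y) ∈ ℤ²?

translate: b→-8 (≡10 mod 18), so (9,10,5)→(9,-8,4)
flip: (9,-8,4)→(4,8,9)
translate: b→0 (≡8 mod 8), so (4,8,9)→(4,0,5)
reduced (well bottom): (4,0,5) with a≤c, −a<b≤a
well minimum = a = 4

4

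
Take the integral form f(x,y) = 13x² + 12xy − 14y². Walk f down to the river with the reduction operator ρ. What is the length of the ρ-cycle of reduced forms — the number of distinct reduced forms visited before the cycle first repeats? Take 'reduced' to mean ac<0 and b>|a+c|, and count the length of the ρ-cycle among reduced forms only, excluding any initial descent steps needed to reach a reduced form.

D = 872, ⌊√D⌋ = 29
river: ρ → (-14,16,11)
river: ρ → (11,28,-2)
river: ρ → (-2,28,11)
river: ρ → (11,16,-14)
river: ρ → (-14,12,13)
river: ρ → (13,14,-13)
river: ρ → (-13,12,14)
river: ρ → (14,16,-11)
river: ρ → (-11,28,2)
river: ρ → (2,28,-11)
river: ρ → (-11,16,14)
river: ρ → (14,12,-13)
river: ρ → (-13,14,13)
river: ρ → (13,12,-14)
ρ-cycle length = 14 (tail of 0 descent steps not counted)

14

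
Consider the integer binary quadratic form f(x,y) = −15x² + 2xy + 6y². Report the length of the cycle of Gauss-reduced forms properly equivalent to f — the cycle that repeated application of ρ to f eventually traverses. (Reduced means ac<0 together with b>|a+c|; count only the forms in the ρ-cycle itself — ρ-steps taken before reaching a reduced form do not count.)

D = 364, ⌊√D⌋ = 19
descent: ρ → (6,10,-11)  [lands on river]
river: ρ → (-11,12,5)
river: ρ → (5,18,-2)
river: ρ → (-2,18,5)
river: ρ → (5,12,-11)
river: ρ → (-11,10,6)
river: ρ → (6,14,-7)
river: ρ → (-7,14,6)
ρ-cycle length = 8 (tail of 1 descent step not counted)

8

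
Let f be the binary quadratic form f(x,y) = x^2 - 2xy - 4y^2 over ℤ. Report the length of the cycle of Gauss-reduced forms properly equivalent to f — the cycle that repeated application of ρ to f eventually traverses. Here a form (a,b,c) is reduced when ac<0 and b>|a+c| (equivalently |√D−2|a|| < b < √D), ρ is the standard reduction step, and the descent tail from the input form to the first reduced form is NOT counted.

D = 20, ⌊√D⌋ = 4
descent: ρ → (-4,2,1)
descent: ρ → (1,4,-1)  [lands on river]
river: ρ → (-1,4,1)
ρ-cycle length = 2 (tail of 2 descent steps not counted)

2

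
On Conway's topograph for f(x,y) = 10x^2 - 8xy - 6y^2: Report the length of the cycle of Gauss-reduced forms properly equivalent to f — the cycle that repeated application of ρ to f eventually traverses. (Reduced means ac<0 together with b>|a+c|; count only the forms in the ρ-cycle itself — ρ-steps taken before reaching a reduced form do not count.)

D = 304, ⌊√D⌋ = 17
descent: ρ → (-6,8,10)  [lands on river]
river: ρ → (10,12,-4)
river: ρ → (-4,12,10)
river: ρ → (10,8,-6)
river: ρ → (-6,16,2)
river: ρ → (2,16,-6)
ρ-cycle length = 6 (tail of 1 descent step not counted)

6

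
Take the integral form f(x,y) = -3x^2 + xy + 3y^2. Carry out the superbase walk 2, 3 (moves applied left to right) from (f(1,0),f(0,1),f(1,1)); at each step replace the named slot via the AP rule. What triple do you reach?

start (-3,3,1) = (f(1,0),f(0,1),f(1,1))
replace slot 2: 2·((-3)+1) − 3 = -7 → (-3,-7,1)
replace slot 3: 2·((-3)+(-7)) − 1 = -21 → (-3,-7,-21)

-3,-7,-21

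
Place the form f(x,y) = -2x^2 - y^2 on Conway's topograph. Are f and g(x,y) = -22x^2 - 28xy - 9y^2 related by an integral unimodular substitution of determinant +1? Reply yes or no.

D₁ = -8, D₂ = -8
f is negative-definite; reduce −f:
−f: flip: (2,0,1)→(1,0,2)
−f: reduced (well bottom): (1,0,2) with a≤c, −a<b≤a
flip sign back: reduced form of f is (-1,0,-2)
g is negative-definite; reduce −g:
−g: translate: b→-16 (≡28 mod 44), so (22,28,9)→(22,-16,3)
−g: flip: (22,-16,3)→(3,16,22)
−g: translate: b→-2 (≡16 mod 6), so (3,16,22)→(3,-2,1)
−g: flip: (3,-2,1)→(1,2,3)
−g: translate: b→0 (≡2 mod 2), so (1,2,3)→(1,0,2)
−g: reduced (well bottom): (1,0,2) with a≤c, −a<b≤a
flip sign back: reduced form of g is (-1,0,-2)
reduced forms (-1, 0, -2) vs (-1, 0, -2) ⇒ equivalent

yes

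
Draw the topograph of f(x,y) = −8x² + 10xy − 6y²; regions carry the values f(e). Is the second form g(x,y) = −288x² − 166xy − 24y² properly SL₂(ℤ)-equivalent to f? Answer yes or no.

D₁ = -92, D₂ = -92
f is negative-definite; reduce −f:
−f: translate: b→6 (≡-10 mod 16), so (8,-10,6)→(8,6,4)
−f: flip: (8,6,4)→(4,-6,8)
−f: translate: b→2 (≡-6 mod 8), so (4,-6,8)→(4,2,6)
−f: reduced (well bottom): (4,2,6) with a≤c, −a<b≤a
flip sign back: reduced form of f is (-4,-2,-6)
g is negative-definite; reduce −g:
−g: flip: (288,166,24)→(24,-166,288)
−g: translate: b→-22 (≡-166 mod 48), so (24,-166,288)→(24,-22,6)
−g: flip: (24,-22,6)→(6,22,24)
−g: translate: b→-2 (≡22 mod 12), so (6,22,24)→(6,-2,4)
−g: flip: (6,-2,4)→(4,2,6)
−g: reduced (well bottom): (4,2,6) with a≤c, −a<b≤a
flip sign back: reduced form of g is (-4,-2,-6)
reduced forms (-4, -2, -6) vs (-4, -2, -6) ⇒ equivalent

yes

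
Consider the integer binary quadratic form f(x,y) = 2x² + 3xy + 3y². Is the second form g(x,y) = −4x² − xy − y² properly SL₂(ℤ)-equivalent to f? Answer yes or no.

D₁ = -15, D₂ = -15
f: translate: b→-1 (≡3 mod 4), so (2,3,3)→(2,-1,2)
f: flip: (2,-1,2)→(2,1,2)
f: reduced (well bottom): (2,1,2) with a≤c, −a<b≤a
g is negative-definite; reduce −g:
−g: flip: (4,1,1)→(1,-1,4)
−g: translate: b→1 (≡-1 mod 2), so (1,-1,4)→(1,1,4)
−g: reduced (well bottom): (1,1,4) with a≤c, −a<b≤a
flip sign back: reduced form of g is (-1,-1,-4)
reduced forms (2, 1, 2) vs (-1, -1, -4) ⇒ inequivalent

no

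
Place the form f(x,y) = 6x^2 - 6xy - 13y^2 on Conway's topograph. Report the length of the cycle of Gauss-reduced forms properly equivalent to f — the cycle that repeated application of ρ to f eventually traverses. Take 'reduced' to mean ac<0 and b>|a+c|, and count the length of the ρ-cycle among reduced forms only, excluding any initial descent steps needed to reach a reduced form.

D = 348, ⌊√D⌋ = 18
descent: ρ → (-13,6,6)
descent: ρ → (6,18,-1)  [lands on river]
river: ρ → (-1,18,6)
ρ-cycle length = 2 (tail of 2 descent steps not counted)

2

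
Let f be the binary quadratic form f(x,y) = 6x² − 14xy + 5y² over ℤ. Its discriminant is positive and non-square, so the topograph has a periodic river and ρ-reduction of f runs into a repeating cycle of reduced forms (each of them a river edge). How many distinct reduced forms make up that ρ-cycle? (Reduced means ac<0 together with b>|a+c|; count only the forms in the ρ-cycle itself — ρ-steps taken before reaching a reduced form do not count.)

D = 76, ⌊√D⌋ = 8
descent: ρ → (5,4,-3)  [lands on river]
river: ρ → (-3,8,1)
river: ρ → (1,8,-3)
river: ρ → (-3,4,5)
river: ρ → (5,6,-2)
river: ρ → (-2,6,5)
ρ-cycle length = 6 (tail of 1 descent step not counted)

6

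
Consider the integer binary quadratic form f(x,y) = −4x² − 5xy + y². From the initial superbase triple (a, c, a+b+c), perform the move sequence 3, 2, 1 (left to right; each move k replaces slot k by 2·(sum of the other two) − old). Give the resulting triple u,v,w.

start (-4,1,-8) = (f(1,0),f(0,1),f(1,1))
replace slot 3: 2·((-4)+1) − (-8) = 2 → (-4,1,2)
replace slot 2: 2·((-4)+2) − 1 = -5 → (-4,-5,2)
replace slot 1: 2·((-5)+2) − (-4) = -2 → (-2,-5,2)

-2,-5,2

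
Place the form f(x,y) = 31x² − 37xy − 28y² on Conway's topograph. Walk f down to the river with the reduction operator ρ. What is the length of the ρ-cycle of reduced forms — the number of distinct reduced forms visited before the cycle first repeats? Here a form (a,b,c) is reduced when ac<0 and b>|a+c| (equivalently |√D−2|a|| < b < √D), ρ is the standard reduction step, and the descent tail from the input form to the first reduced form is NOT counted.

D = 4841, ⌊√D⌋ = 69
descent: ρ → (-28,37,31)  [lands on river]
river: ρ → (31,25,-34)
river: ρ → (-34,43,22)
river: ρ → (22,45,-32)
river: ρ → (-32,19,35)
river: ρ → (35,51,-16)
river: ρ → (-16,45,44)
river: ρ → (44,43,-17)
river: ρ → (-17,59,20)
river: ρ → (20,61,-14)
river: ρ → (-14,51,40)
river: ρ → (40,29,-25)
river: ρ → (-25,21,44)
river: ρ → (44,67,-2)
river: ρ → (-2,69,10)
river: ρ → (10,51,-56)
river: ρ → (-56,61,5)
river: ρ → (5,69,-4)
river: ρ → (-4,67,22)
river: ρ → (22,65,-7)
river: ρ → (-7,61,40)
river: ρ → (40,19,-28)
ρ-cycle length = 22 (tail of 1 descent step not counted)

22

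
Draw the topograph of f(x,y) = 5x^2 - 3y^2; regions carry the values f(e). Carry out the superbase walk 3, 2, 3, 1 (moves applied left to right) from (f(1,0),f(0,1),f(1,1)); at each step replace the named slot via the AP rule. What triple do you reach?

start (5,-3,2) = (f(1,0),f(0,1),f(1,1))
replace slot 3: 2·(5+(-3)) − 2 = 2 → (5,-3,2)
replace slot 2: 2·(5+2) − (-3) = 17 → (5,17,2)
replace slot 3: 2·(5+17) − 2 = 42 → (5,17,42)
replace slot 1: 2·(17+42) − 5 = 113 → (113,17,42)

113,17,42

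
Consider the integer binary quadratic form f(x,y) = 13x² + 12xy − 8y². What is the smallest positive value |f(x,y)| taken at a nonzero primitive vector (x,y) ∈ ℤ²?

river: ρ → (-8,20,5)
river: ρ → (5,20,-8)
river: ρ → (-8,12,13)
river: ρ → (13,14,-7)
river: ρ → (-7,14,13)
river: ρ → (13,12,-8)
closes: descent 0, river 6
min |a| on river = 5

5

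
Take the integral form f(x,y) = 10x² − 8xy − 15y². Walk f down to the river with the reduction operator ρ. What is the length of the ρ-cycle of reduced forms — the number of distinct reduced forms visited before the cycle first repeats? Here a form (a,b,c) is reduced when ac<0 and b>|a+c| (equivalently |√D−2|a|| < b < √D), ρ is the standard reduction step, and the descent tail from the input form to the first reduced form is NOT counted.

D = 664, ⌊√D⌋ = 25
descent: ρ → (-15,8,10)  [lands on river]
river: ρ → (10,12,-13)
river: ρ → (-13,14,9)
river: ρ → (9,22,-5)
river: ρ → (-5,18,17)
river: ρ → (17,16,-6)
river: ρ → (-6,20,11)
river: ρ → (11,24,-2)
river: ρ → (-2,24,11)
river: ρ → (11,20,-6)
river: ρ → (-6,16,17)
river: ρ → (17,18,-5)
river: ρ → (-5,22,9)
river: ρ → (9,14,-13)
river: ρ → (-13,12,10)
river: ρ → (10,8,-15)
river: ρ → (-15,22,3)
river: ρ → (3,20,-22)
river: ρ → (-22,24,1)
river: ρ → (1,24,-22)
river: ρ → (-22,20,3)
river: ρ → (3,22,-15)
ρ-cycle length = 22 (tail of 1 descent step not counted)

22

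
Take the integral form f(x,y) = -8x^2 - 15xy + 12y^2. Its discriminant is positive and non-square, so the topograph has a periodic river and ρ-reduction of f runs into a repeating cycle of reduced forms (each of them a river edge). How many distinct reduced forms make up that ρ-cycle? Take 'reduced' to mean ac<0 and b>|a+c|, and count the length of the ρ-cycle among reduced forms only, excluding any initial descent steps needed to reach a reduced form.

D = 609, ⌊√D⌋ = 24
descent: ρ → (12,15,-8)  [lands on river]
river: ρ → (-8,17,10)
river: ρ → (10,23,-2)
river: ρ → (-2,21,21)
river: ρ → (21,21,-2)
river: ρ → (-2,23,10)
river: ρ → (10,17,-8)
river: ρ → (-8,15,12)
river: ρ → (12,9,-11)
river: ρ → (-11,13,10)
river: ρ → (10,7,-14)
river: ρ → (-14,21,3)
river: ρ → (3,21,-14)
river: ρ → (-14,7,10)
river: ρ → (10,13,-11)
river: ρ → (-11,9,12)
ρ-cycle length = 16 (tail of 1 descent step not counted)

16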